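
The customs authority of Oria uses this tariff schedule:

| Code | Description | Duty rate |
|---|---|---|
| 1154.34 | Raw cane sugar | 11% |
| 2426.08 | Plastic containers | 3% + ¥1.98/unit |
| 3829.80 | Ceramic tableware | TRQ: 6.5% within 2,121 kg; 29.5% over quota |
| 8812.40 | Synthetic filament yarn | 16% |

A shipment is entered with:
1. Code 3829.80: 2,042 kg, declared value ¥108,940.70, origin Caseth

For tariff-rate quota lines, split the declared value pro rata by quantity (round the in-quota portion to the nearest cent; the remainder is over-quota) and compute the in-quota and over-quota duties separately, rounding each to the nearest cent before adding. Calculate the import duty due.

¥7,081.15

Line 1 (3829.80, Caseth, 2,042 kg, ¥108,940.70):
Code 3829.80 is under a tariff-rate quota (threshold 2,121 kg). Quantity 2,042 kg is within the quota, so the in-quota rate 6.5% applies to the full value.
Duty = ¥108,940.70 × 6.5% = ¥7,081.15.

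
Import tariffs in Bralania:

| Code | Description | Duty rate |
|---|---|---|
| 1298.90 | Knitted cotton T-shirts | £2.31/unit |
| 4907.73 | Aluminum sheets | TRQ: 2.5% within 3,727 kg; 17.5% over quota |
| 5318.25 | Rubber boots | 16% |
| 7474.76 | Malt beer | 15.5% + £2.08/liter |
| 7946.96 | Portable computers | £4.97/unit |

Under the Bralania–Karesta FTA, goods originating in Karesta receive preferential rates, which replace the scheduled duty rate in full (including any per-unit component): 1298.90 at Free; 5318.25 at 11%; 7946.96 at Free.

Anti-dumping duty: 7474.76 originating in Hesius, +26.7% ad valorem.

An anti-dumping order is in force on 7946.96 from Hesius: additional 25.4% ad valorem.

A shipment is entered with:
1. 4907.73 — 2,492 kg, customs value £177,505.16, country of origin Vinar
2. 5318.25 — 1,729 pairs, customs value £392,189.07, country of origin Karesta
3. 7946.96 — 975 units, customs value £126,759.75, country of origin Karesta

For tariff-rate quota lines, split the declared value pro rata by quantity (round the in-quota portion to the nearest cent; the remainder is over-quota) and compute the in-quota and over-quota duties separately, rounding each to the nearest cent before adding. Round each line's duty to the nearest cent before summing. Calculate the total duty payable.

£47,578.43

Line 1 (4907.73, Vinar, 2,492 kg, £177,505.16):
Code 4907.73 is under a tariff-rate quota (threshold 3,727 kg). Quantity 2,492 kg is within the quota, so the in-quota rate 2.5% applies to the full value.
Duty = £177,505.16 × 2.5% = £4,437.63.
Line 2 (5318.25, Karesta, 1,729 pairs, £392,189.07):
Base rate for 5318.25 is 16%.
Origin Karesta qualifies under the Bralania–Karesta agreement and 5318.25 is covered: preferential rate 11% applies instead.
Duty = £392,189.07 × 11% = £43,140.80.
Line 3 (7946.96, Karesta, 975 units, £126,759.75):
Base rate for 7946.96 is £4.97/unit.
Origin Karesta qualifies under the Bralania–Karesta agreement and 7946.96 is covered: preferential rate Free applies instead.
The additional-duty order on 7946.96 targets Hesius, not Karesta; it does not apply.
Duty = £126,759.75 × 0% = £0.00.
Total = £4,437.63 + £43,140.80 + £0.00 = £47,578.43.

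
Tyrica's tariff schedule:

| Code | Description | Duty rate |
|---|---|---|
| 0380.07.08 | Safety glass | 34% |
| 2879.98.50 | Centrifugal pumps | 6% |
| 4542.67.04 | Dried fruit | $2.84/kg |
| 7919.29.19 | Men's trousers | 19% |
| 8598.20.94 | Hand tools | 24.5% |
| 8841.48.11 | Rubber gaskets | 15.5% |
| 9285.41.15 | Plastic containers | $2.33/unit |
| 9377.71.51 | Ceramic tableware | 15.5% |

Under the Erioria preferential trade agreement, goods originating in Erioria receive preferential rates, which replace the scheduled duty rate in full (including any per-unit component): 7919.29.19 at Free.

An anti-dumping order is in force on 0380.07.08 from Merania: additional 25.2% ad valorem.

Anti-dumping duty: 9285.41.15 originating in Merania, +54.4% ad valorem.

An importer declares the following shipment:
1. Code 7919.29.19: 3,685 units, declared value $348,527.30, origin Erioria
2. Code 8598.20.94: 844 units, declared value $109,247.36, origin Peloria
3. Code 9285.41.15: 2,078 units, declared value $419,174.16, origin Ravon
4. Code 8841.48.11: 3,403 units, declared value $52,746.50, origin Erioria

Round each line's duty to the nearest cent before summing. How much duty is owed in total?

$39,783.05

Line 1 (7919.29.19, Erioria, 3,685 units, $348,527.30):
Base rate for 7919.29.19 is 19%.
Origin Erioria qualifies under the Tyrica–Erioria agreement and 7919.29.19 is covered: preferential rate Free applies instead.
Duty = $348,527.30 × 0% = $0.00.
Line 2 (8598.20.94, Peloria, 844 units, $109,247.36):
Base rate for 8598.20.94 is 24.5%.
Duty = $109,247.36 × 24.5% = $26,765.60.
Line 3 (9285.41.15, Ravon, 2,078 units, $419,174.16):
Base rate for 9285.41.15 is $2.33/unit.
The additional-duty order on 9285.41.15 targets Merania, not Ravon; it does not apply.
Duty = 2,078 × $2.33 = $4,841.74.
Line 4 (8841.48.11, Erioria, 3,403 units, $52,746.50):
Base rate for 8841.48.11 is 15.5%.
Origin Erioria is the FTA partner but 8841.48.11 is not on the preference list; base rate stands.
Duty = $52,746.50 × 15.5% = $8,175.71.
Total = $0.00 + $26,765.60 + $4,841.74 + $8,175.71 = $39,783.05.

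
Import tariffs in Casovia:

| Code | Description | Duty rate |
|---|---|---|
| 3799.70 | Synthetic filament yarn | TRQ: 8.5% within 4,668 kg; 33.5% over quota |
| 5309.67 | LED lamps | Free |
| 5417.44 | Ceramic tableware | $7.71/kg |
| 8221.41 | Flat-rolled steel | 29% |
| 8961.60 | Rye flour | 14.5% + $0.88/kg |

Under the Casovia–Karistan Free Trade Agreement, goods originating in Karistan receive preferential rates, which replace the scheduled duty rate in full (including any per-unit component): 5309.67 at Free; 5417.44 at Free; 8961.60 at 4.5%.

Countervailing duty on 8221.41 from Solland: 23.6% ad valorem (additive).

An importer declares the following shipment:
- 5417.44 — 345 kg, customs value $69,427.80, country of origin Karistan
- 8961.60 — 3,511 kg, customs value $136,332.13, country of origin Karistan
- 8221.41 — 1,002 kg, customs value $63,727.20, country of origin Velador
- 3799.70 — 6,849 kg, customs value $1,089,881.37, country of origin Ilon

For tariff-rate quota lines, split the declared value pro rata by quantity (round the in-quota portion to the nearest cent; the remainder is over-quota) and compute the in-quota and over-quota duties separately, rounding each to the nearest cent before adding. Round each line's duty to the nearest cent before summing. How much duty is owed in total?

$204,021.39

Line 1 (5417.44, Karistan, 345 kg, $69,427.80):
Base rate for 5417.44 is $7.71/kg.
Origin Karistan qualifies under the Casovia–Karistan agreement and 5417.44 is covered: preferential rate Free applies instead.
Duty = $69,427.80 × 0% = $0.00.
Line 2 (8961.60, Karistan, 3,511 kg, $136,332.13):
Base rate for 8961.60 is 14.5% + $0.88/kg.
Origin Karistan qualifies under the Casovia–Karistan agreement and 8961.60 is covered: preferential rate 4.5% applies instead.
Duty = $136,332.13 × 4.5% = $6,134.95.
Line 3 (8221.41, Velador, 1,002 kg, $63,727.20):
Base rate for 8221.41 is 29%.
The additional-duty order on 8221.41 targets Solland, not Velador; it does not apply.
Duty = $63,727.20 × 29% = $18,480.89.
Line 4 (3799.70, Ilon, 6,849 kg, $1,089,881.37):
Code 3799.70 is under a tariff-rate quota (threshold 4,668 kg). In-quota: 4,668 kg at 8.5%; over-quota: 2,181 kg at 33.5%.
Pro-rata value split: in-quota = $1,089,881.37 × 4,668/6,849 = $742,818.84; over-quota = $1,089,881.37 − $742,818.84 = $347,062.53.
In-quota duty = $742,818.84 × 8.5% = $63,139.60. Over-quota duty = $347,062.53 × 33.5% = $116,265.95.
Line duty = $63,139.60 + $116,265.95 = $179,405.55.
Total = $0.00 + $6,134.95 + $18,480.89 + $179,405.55 = $204,021.39.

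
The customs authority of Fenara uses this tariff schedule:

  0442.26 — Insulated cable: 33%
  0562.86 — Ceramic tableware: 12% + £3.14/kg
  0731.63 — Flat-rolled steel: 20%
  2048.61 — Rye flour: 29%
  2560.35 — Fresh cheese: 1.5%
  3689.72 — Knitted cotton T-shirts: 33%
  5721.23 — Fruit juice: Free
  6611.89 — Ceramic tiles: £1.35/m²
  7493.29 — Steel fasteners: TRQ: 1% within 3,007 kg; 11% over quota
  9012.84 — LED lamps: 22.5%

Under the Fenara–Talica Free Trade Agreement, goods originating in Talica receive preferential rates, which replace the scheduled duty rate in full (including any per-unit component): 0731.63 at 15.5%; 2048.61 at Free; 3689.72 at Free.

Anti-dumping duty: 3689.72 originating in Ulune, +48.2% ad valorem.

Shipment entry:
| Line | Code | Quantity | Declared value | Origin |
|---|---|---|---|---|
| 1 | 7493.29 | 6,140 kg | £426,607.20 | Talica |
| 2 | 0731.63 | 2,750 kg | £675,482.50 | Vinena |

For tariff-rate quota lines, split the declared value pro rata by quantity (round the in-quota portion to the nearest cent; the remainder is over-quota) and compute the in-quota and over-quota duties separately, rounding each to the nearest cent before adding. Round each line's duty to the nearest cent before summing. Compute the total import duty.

Line 1 (7493.29, Talica, 6,140 kg, £426,607.20):
Code 7493.29 is under a tariff-rate quota (threshold 3,007 kg). In-quota: 3,007 kg at 1%; over-quota: 3,133 kg at 11%.
Pro-rata value split: in-quota = £426,607.20 × 3,007/6,140 = £208,926.36; over-quota = £426,607.20 − £208,926.36 = £217,680.84.
In-quota duty = £208,926.36 × 1% = £2,089.26. Over-quota duty = £217,680.84 × 11% = £23,944.89.
Line duty = £2,089.26 + £23,944.89 = £26,034.15.
Line 2 (0731.63, Vinena, 2,750 kg, £675,482.50):
Base rate for 0731.63 is 20%.
0731.63 has an FTA preferential rate, but origin Vinena is not Talica; base rate stands.
Duty = £675,482.50 × 20% = £135,096.50.
Total = £26,034.15 + £135,096.50 = £161,130.65.

£161,130.65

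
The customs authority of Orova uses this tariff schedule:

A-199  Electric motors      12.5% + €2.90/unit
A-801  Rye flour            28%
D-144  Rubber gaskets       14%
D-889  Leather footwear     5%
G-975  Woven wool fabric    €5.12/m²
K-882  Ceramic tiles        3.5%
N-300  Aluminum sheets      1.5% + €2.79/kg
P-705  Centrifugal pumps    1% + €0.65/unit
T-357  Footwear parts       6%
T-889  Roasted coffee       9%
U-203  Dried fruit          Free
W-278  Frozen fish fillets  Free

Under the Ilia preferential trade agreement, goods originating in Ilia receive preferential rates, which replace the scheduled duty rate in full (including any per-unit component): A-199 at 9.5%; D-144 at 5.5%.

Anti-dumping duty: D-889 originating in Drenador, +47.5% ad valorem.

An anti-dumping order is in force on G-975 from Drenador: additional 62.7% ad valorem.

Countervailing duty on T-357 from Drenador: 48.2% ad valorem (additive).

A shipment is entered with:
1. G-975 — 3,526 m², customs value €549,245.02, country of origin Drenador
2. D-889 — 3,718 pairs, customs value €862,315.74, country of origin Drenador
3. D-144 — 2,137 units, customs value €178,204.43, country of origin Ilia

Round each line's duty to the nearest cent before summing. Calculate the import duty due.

Line 1 (G-975, Drenador, 3,526 m², €549,245.02):
Base rate for G-975 is €5.12/m².
Additional duty on G-975 from Drenador: +62.7% ad valorem. Applied ad valorem rate = 62.7%.
Duty = €549,245.02 × 62.7% + 3,526 × €5.12 = €362,429.75.
Line 2 (D-889, Drenador, 3,718 pairs, €862,315.74):
Base rate for D-889 is 5%.
Additional duty on D-889 from Drenador: +47.5%. Applied ad valorem rate: 5% + 47.5% = 52.5%.
Duty = €862,315.74 × 52.5% = €452,715.76.
Line 3 (D-144, Ilia, 2,137 units, €178,204.43):
Base rate for D-144 is 14%.
Origin Ilia qualifies under the Orova–Ilia agreement and D-144 is covered: preferential rate 5.5% applies instead.
Duty = €178,204.43 × 5.5% = €9,801.24.
Total = €362,429.75 + €452,715.76 + €9,801.24 = €824,946.75.

€824,946.75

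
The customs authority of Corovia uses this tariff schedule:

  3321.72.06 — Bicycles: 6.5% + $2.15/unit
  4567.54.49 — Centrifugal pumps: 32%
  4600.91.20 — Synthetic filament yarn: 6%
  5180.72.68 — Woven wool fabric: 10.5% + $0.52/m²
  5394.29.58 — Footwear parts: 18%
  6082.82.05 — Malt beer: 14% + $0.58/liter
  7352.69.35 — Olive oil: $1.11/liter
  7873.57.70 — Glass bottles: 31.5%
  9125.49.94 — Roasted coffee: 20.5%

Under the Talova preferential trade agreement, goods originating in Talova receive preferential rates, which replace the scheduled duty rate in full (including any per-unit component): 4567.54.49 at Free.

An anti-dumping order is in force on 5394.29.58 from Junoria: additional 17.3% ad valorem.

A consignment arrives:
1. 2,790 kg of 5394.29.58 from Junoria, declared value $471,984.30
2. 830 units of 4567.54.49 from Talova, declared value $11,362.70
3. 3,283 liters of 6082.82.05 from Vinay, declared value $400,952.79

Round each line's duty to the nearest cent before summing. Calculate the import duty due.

Line 1 (5394.29.58, Junoria, 2,790 kg, $471,984.30):
Base rate for 5394.29.58 is 18%.
Additional duty on 5394.29.58 from Junoria: +17.3%. Applied ad valorem rate: 18% + 17.3% = 35.3%.
Duty = $471,984.30 × 35.3% = $166,610.46.
Line 2 (4567.54.49, Talova, 830 units, $11,362.70):
Base rate for 4567.54.49 is 32%.
Origin Talova qualifies under the Corovia–Talova agreement and 4567.54.49 is covered: preferential rate Free applies instead.
Duty = $11,362.70 × 0% = $0.00.
Line 3 (6082.82.05, Vinay, 3,283 liters, $400,952.79):
Base rate for 6082.82.05 is 14% + $0.58/liter.
Duty = $400,952.79 × 14% + 3,283 × $0.58 = $58,037.53.
Total = $166,610.46 + $0.00 + $58,037.53 = $224,647.99.

$224,647.99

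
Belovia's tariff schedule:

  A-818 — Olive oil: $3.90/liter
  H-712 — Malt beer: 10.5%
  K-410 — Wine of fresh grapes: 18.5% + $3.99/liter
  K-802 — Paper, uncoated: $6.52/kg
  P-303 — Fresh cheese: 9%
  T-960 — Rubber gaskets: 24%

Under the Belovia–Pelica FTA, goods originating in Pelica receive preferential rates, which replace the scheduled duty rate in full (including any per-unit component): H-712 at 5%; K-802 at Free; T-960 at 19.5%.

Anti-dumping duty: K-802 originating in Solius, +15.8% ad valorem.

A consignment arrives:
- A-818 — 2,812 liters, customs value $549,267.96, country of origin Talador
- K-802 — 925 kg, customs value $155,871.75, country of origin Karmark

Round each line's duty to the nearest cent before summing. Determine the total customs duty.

Line 1 (A-818, Talador, 2,812 liters, $549,267.96):
Base rate for A-818 is $3.90/liter.
Duty = 2,812 × $3.90 = $10,966.80.
Line 2 (K-802, Karmark, 925 kg, $155,871.75):
Base rate for K-802 is $6.52/kg.
K-802 has an FTA preferential rate, but origin Karmark is not Pelica; base rate stands.
The additional-duty order on K-802 targets Solius, not Karmark; it does not apply.
Duty = 925 × $6.52 = $6,031.00.
Total = $10,966.80 + $6,031.00 = $16,997.80.

$16,997.80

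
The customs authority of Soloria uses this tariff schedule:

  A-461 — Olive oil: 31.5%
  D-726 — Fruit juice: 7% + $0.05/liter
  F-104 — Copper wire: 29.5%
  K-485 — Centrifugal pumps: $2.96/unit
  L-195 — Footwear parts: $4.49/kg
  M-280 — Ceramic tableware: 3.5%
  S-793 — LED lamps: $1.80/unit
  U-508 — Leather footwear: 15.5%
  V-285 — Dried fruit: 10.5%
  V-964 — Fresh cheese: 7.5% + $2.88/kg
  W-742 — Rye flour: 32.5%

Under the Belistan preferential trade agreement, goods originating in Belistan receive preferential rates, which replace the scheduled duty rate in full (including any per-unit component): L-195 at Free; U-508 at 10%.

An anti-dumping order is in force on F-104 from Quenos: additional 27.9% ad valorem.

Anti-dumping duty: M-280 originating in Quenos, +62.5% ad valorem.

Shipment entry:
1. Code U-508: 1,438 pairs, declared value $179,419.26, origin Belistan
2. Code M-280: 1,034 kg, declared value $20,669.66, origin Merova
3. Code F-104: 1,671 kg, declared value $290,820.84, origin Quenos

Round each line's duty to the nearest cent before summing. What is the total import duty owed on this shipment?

$185,596.53

Line 1 (U-508, Belistan, 1,438 pairs, $179,419.26):
Base rate for U-508 is 15.5%.
Origin Belistan qualifies under the Soloria–Belistan agreement and U-508 is covered: preferential rate 10% applies instead.
Duty = $179,419.26 × 10% = $17,941.93.
Line 2 (M-280, Merova, 1,034 kg, $20,669.66):
Base rate for M-280 is 3.5%.
The additional-duty order on M-280 targets Quenos, not Merova; it does not apply.
Duty = $20,669.66 × 3.5% = $723.44.
Line 3 (F-104, Quenos, 1,671 kg, $290,820.84):
Base rate for F-104 is 29.5%.
Additional duty on F-104 from Quenos: +27.9%. Applied ad valorem rate: 29.5% + 27.9% = 57.4%.
Duty = $290,820.84 × 57.4% = $166,931.16.
Total = $17,941.93 + $723.44 + $166,931.16 = $185,596.53.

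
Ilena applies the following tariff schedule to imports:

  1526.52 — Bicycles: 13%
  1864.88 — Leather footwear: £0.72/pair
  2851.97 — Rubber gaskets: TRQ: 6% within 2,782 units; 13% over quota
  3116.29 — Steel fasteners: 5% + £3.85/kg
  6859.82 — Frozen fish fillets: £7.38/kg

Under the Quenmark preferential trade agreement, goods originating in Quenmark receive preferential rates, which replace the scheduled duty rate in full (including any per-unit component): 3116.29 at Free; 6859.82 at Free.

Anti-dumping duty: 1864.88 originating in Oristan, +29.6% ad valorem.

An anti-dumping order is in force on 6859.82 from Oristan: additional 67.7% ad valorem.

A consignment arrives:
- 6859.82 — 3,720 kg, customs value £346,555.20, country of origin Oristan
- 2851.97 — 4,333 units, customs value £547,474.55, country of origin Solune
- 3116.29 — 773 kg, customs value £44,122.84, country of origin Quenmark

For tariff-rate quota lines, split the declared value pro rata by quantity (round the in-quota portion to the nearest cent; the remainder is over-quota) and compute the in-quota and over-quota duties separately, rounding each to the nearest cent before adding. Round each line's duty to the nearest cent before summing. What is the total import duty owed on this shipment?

Line 1 (6859.82, Oristan, 3,720 kg, £346,555.20):
Base rate for 6859.82 is £7.38/kg.
6859.82 has an FTA preferential rate, but origin Oristan is not Quenmark; base rate stands.
Additional duty on 6859.82 from Oristan: +67.7% ad valorem. Applied ad valorem rate = 67.7%.
Duty = £346,555.20 × 67.7% + 3,720 × £7.38 = £262,071.47.
Line 2 (2851.97, Solune, 4,333 units, £547,474.55):
Code 2851.97 is under a tariff-rate quota (threshold 2,782 units). In-quota: 2,782 units at 6%; over-quota: 1,551 units at 13%.
Pro-rata value split: in-quota = £547,474.55 × 2,782/4,333 = £351,505.70; over-quota = £547,474.55 − £351,505.70 = £195,968.85.
In-quota duty = £351,505.70 × 6% = £21,090.34. Over-quota duty = £195,968.85 × 13% = £25,475.95.
Line duty = £21,090.34 + £25,475.95 = £46,566.29.
Line 3 (3116.29, Quenmark, 773 kg, £44,122.84):
Base rate for 3116.29 is 5% + £3.85/kg.
Origin Quenmark qualifies under the Ilena–Quenmark agreement and 3116.29 is covered: preferential rate Free applies instead.
Duty = £44,122.84 × 0% = £0.00.
Total = £262,071.47 + £46,566.29 + £0.00 = £308,637.76.

£308,637.76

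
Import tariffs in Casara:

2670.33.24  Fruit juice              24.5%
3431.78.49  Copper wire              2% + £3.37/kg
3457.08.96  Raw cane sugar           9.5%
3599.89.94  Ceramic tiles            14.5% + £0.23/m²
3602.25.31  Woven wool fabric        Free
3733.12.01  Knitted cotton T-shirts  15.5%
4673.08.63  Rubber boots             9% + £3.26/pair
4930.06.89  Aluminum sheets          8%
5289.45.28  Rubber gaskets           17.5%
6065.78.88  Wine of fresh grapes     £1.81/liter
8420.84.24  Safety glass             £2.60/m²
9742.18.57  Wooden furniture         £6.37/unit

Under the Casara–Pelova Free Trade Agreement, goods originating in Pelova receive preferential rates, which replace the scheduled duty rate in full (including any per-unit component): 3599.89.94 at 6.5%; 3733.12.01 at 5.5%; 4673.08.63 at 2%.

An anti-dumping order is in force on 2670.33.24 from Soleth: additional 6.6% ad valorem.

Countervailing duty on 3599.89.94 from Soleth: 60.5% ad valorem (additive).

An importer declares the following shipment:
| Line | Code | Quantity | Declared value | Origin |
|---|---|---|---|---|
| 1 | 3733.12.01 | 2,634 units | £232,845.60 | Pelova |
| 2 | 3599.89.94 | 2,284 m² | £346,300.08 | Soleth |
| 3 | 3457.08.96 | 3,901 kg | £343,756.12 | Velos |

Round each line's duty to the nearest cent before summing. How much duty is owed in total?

£305,713.72

Line 1 (3733.12.01, Pelova, 2,634 units, £232,845.60):
Base rate for 3733.12.01 is 15.5%.
Origin Pelova qualifies under the Casara–Pelova agreement and 3733.12.01 is covered: preferential rate 5.5% applies instead.
Duty = £232,845.60 × 5.5% = £12,806.51.
Line 2 (3599.89.94, Soleth, 2,284 m², £346,300.08):
Base rate for 3599.89.94 is 14.5% + £0.23/m².
3599.89.94 has an FTA preferential rate, but origin Soleth is not Pelova; base rate stands.
Additional duty on 3599.89.94 from Soleth: +60.5%. Applied ad valorem rate: 14.5% + 60.5% = 75%.
Duty = £346,300.08 × 75% + 2,284 × £0.23 = £260,250.38.
Line 3 (3457.08.96, Velos, 3,901 kg, £343,756.12):
Base rate for 3457.08.96 is 9.5%.
Duty = £343,756.12 × 9.5% = £32,656.83.
Total = £12,806.51 + £260,250.38 + £32,656.83 = £305,713.72.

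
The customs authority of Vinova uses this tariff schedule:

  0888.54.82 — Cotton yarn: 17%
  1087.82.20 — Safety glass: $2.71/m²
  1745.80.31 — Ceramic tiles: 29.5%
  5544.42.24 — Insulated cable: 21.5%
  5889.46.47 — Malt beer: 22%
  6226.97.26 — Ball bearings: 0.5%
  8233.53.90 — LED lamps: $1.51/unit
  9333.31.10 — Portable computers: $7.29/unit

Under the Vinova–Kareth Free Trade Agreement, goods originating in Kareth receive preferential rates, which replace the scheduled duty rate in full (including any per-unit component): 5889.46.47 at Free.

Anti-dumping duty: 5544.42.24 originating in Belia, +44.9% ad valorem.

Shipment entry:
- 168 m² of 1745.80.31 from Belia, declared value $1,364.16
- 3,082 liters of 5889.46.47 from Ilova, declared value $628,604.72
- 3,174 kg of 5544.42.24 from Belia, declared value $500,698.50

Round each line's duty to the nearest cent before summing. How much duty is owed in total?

$471,159.27

Line 1 (1745.80.31, Belia, 168 m², $1,364.16):
Base rate for 1745.80.31 is 29.5%.
Duty = $1,364.16 × 29.5% = $402.43.
Line 2 (5889.46.47, Ilova, 3,082 liters, $628,604.72):
Base rate for 5889.46.47 is 22%.
5889.46.47 has an FTA preferential rate, but origin Ilova is not Kareth; base rate stands.
Duty = $628,604.72 × 22% = $138,293.04.
Line 3 (5544.42.24, Belia, 3,174 kg, $500,698.50):
Base rate for 5544.42.24 is 21.5%.
Additional duty on 5544.42.24 from Belia: +44.9%. Applied ad valorem rate: 21.5% + 44.9% = 66.4%.
Duty = $500,698.50 × 66.4% = $332,463.80.
Total = $402.43 + $138,293.04 + $332,463.80 = $471,159.27.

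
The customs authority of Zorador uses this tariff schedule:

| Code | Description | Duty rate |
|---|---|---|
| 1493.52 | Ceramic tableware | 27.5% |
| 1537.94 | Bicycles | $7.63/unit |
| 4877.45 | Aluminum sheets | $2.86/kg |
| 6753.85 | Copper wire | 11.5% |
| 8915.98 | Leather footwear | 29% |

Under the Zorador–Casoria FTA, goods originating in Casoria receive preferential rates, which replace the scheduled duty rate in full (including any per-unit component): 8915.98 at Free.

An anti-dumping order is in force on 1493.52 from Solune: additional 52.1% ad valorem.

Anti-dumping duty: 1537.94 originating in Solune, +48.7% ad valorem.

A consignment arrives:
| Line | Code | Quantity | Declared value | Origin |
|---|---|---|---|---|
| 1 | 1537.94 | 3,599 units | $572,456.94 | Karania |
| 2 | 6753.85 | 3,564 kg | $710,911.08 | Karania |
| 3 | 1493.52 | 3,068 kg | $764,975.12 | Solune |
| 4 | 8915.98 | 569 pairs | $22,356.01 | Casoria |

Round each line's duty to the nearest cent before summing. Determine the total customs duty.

Line 1 (1537.94, Karania, 3,599 units, $572,456.94):
Base rate for 1537.94 is $7.63/unit.
The additional-duty order on 1537.94 targets Solune, not Karania; it does not apply.
Duty = 3,599 × $7.63 = $27,460.37.
Line 2 (6753.85, Karania, 3,564 kg, $710,911.08):
Base rate for 6753.85 is 11.5%.
Duty = $710,911.08 × 11.5% = $81,754.77.
Line 3 (1493.52, Solune, 3,068 kg, $764,975.12):
Base rate for 1493.52 is 27.5%.
Additional duty on 1493.52 from Solune: +52.1%. Applied ad valorem rate: 27.5% + 52.1% = 79.6%.
Duty = $764,975.12 × 79.6% = $608,920.20.
Line 4 (8915.98, Casoria, 569 pairs, $22,356.01):
Base rate for 8915.98 is 29%.
Origin Casoria qualifies under the Zorador–Casoria agreement and 8915.98 is covered: preferential rate Free applies instead.
Duty = $22,356.01 × 0% = $0.00.
Total = $27,460.37 + $81,754.77 + $608,920.20 + $0.00 = $718,135.34.

$718,135.34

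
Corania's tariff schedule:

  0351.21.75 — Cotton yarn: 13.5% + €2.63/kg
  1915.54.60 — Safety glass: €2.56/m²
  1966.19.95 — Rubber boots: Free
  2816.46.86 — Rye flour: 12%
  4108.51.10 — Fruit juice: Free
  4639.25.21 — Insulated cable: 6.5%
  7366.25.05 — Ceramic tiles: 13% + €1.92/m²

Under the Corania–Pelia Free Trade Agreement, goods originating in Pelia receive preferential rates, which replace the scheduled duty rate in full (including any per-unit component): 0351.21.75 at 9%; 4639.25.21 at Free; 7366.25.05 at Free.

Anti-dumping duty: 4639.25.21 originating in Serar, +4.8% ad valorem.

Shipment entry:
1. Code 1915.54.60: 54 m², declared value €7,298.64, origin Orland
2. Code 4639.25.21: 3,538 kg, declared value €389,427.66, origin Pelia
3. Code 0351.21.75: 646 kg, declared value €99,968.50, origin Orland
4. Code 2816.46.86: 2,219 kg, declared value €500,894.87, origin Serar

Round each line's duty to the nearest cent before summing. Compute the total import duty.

€75,440.35

Line 1 (1915.54.60, Orland, 54 m², €7,298.64):
Base rate for 1915.54.60 is €2.56/m².
Duty = 54 × €2.56 = €138.24.
Line 2 (4639.25.21, Pelia, 3,538 kg, €389,427.66):
Base rate for 4639.25.21 is 6.5%.
Origin Pelia qualifies under the Corania–Pelia agreement and 4639.25.21 is covered: preferential rate Free applies instead.
The additional-duty order on 4639.25.21 targets Serar, not Pelia; it does not apply.
Duty = €389,427.66 × 0% = €0.00.
Line 3 (0351.21.75, Orland, 646 kg, €99,968.50):
Base rate for 0351.21.75 is 13.5% + €2.63/kg.
0351.21.75 has an FTA preferential rate, but origin Orland is not Pelia; base rate stands.
Duty = €99,968.50 × 13.5% + 646 × €2.63 = €15,194.73.
Line 4 (2816.46.86, Serar, 2,219 kg, €500,894.87):
Base rate for 2816.46.86 is 12%.
Duty = €500,894.87 × 12% = €60,107.38.
Total = €138.24 + €0.00 + €15,194.73 + €60,107.38 = €75,440.35.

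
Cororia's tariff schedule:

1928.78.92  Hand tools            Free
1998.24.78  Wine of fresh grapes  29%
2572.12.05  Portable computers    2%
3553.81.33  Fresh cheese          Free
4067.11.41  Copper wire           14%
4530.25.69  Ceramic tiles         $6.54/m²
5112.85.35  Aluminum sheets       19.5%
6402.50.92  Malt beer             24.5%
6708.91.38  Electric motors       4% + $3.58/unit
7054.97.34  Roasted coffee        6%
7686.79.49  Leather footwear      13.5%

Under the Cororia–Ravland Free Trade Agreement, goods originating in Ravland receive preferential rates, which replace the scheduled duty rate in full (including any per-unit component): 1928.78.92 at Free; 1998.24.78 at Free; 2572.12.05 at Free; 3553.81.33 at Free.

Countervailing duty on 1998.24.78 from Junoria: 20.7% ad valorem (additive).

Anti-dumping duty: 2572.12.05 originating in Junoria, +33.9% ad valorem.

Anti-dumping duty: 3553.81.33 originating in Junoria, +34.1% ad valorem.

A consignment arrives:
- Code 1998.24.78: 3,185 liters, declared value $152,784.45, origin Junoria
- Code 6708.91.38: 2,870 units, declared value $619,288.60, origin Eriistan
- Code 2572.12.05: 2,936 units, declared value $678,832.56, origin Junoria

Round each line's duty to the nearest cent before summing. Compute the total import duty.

Line 1 (1998.24.78, Junoria, 3,185 liters, $152,784.45):
Base rate for 1998.24.78 is 29%.
1998.24.78 has an FTA preferential rate, but origin Junoria is not Ravland; base rate stands.
Additional duty on 1998.24.78 from Junoria: +20.7%. Applied ad valorem rate: 29% + 20.7% = 49.7%.
Duty = $152,784.45 × 49.7% = $75,933.87.
Line 2 (6708.91.38, Eriistan, 2,870 units, $619,288.60):
Base rate for 6708.91.38 is 4% + $3.58/unit.
Duty = $619,288.60 × 4% + 2,870 × $3.58 = $35,046.14.
Line 3 (2572.12.05, Junoria, 2,936 units, $678,832.56):
Base rate for 2572.12.05 is 2%.
2572.12.05 has an FTA preferential rate, but origin Junoria is not Ravland; base rate stands.
Additional duty on 2572.12.05 from Junoria: +33.9%. Applied ad valorem rate: 2% + 33.9% = 35.9%.
Duty = $678,832.56 × 35.9% = $243,700.89.
Total = $75,933.87 + $35,046.14 + $243,700.89 = $354,680.90.

$354,680.90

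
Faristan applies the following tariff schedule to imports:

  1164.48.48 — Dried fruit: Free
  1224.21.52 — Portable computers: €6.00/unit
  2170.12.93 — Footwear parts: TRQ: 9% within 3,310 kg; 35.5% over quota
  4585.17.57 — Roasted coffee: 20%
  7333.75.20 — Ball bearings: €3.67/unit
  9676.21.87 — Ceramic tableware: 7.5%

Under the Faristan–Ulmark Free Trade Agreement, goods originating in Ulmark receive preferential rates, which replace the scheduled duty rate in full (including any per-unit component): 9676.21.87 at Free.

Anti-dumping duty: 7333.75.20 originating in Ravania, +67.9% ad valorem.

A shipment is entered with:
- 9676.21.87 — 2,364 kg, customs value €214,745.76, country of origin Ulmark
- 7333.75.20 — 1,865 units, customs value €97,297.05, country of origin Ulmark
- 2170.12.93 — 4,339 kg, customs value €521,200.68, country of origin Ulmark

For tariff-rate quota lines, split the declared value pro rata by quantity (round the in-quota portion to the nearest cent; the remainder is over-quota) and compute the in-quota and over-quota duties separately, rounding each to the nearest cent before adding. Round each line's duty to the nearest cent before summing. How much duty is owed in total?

Line 1 (9676.21.87, Ulmark, 2,364 kg, €214,745.76):
Base rate for 9676.21.87 is 7.5%.
Origin Ulmark qualifies under the Faristan–Ulmark agreement and 9676.21.87 is covered: preferential rate Free applies instead.
Duty = €214,745.76 × 0% = €0.00.
Line 2 (7333.75.20, Ulmark, 1,865 units, €97,297.05):
Base rate for 7333.75.20 is €3.67/unit.
Origin Ulmark is the FTA partner but 7333.75.20 is not on the preference list; base rate stands.
The additional-duty order on 7333.75.20 targets Ravania, not Ulmark; it does not apply.
Duty = 1,865 × €3.67 = €6,844.55.
Line 3 (2170.12.93, Ulmark, 4,339 kg, €521,200.68):
Code 2170.12.93 is under a tariff-rate quota (threshold 3,310 kg). In-quota: 3,310 kg at 9%; over-quota: 1,029 kg at 35.5%.
Pro-rata value split: in-quota = €521,200.68 × 3,310/4,339 = €397,597.20; over-quota = €521,200.68 − €397,597.20 = €123,603.48.
In-quota duty = €397,597.20 × 9% = €35,783.75. Over-quota duty = €123,603.48 × 35.5% = €43,879.24.
Line duty = €35,783.75 + €43,879.24 = €79,662.99.
Total = €0.00 + €6,844.55 + €79,662.99 = €86,507.54.

€86,507.54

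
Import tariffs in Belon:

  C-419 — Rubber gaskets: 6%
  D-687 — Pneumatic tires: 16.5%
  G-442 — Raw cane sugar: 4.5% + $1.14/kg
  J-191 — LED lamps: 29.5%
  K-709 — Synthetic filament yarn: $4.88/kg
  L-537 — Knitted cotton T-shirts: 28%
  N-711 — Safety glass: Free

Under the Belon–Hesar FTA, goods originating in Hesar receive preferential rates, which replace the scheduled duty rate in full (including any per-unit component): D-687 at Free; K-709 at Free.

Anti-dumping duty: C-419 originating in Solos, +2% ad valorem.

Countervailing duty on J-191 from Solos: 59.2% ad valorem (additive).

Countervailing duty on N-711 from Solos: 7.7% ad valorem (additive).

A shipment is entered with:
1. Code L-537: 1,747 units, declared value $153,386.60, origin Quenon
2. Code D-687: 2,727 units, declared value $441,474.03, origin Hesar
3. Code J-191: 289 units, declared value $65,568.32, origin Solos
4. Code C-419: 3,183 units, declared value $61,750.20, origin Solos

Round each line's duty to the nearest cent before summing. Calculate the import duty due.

$106,047.37

Line 1 (L-537, Quenon, 1,747 units, $153,386.60):
Base rate for L-537 is 28%.
Duty = $153,386.60 × 28% = $42,948.25.
Line 2 (D-687, Hesar, 2,727 units, $441,474.03):
Base rate for D-687 is 16.5%.
Origin Hesar qualifies under the Belon–Hesar agreement and D-687 is covered: preferential rate Free applies instead.
Duty = $441,474.03 × 0% = $0.00.
Line 3 (J-191, Solos, 289 units, $65,568.32):
Base rate for J-191 is 29.5%.
Additional duty on J-191 from Solos: +59.2%. Applied ad valorem rate: 29.5% + 59.2% = 88.7%.
Duty = $65,568.32 × 88.7% = $58,159.10.
Line 4 (C-419, Solos, 3,183 units, $61,750.20):
Base rate for C-419 is 6%.
Additional duty on C-419 from Solos: +2%. Applied ad valorem rate: 6% + 2% = 8%.
Duty = $61,750.20 × 8% = $4,940.02.
Total = $42,948.25 + $0.00 + $58,159.10 + $4,940.02 = $106,047.37.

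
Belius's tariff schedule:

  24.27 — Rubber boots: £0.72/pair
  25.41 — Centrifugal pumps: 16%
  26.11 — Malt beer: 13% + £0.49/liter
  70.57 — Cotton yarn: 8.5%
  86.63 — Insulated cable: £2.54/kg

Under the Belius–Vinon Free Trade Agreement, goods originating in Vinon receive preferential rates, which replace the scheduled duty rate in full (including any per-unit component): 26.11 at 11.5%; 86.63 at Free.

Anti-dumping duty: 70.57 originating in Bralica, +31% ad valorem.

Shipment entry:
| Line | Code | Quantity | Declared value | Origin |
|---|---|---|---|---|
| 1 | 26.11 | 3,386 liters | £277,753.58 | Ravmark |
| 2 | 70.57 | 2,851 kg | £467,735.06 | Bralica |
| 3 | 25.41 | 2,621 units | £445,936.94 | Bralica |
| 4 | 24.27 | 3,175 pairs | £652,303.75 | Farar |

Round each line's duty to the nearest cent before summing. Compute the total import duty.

£296,158.37

Line 1 (26.11, Ravmark, 3,386 liters, £277,753.58):
Base rate for 26.11 is 13% + £0.49/liter.
26.11 has an FTA preferential rate, but origin Ravmark is not Vinon; base rate stands.
Duty = £277,753.58 × 13% + 3,386 × £0.49 = £37,767.11.
Line 2 (70.57, Bralica, 2,851 kg, £467,735.06):
Base rate for 70.57 is 8.5%.
Additional duty on 70.57 from Bralica: +31%. Applied ad valorem rate: 8.5% + 31% = 39.5%.
Duty = £467,735.06 × 39.5% = £184,755.35.
Line 3 (25.41, Bralica, 2,621 units, £445,936.94):
Base rate for 25.41 is 16%.
Duty = £445,936.94 × 16% = £71,349.91.
Line 4 (24.27, Farar, 3,175 pairs, £652,303.75):
Base rate for 24.27 is £0.72/pair.
Duty = 3,175 × £0.72 = £2,286.00.
Total = £37,767.11 + £184,755.35 + £71,349.91 + £2,286.00 = £296,158.37.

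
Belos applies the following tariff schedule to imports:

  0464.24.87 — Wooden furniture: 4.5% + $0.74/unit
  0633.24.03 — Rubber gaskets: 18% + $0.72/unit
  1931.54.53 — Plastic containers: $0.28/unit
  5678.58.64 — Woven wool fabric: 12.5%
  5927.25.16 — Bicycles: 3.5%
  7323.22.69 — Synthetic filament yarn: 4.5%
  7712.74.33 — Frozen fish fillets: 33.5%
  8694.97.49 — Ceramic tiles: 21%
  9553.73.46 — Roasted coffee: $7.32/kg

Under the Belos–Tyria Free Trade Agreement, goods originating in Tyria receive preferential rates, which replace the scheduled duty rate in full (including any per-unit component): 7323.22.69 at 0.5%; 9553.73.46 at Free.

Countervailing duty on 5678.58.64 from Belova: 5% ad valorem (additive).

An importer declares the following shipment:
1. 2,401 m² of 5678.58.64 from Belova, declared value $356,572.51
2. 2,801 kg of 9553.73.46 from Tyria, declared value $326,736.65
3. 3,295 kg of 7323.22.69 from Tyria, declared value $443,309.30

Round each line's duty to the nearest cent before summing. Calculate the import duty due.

Line 1 (5678.58.64, Belova, 2,401 m², $356,572.51):
Base rate for 5678.58.64 is 12.5%.
Additional duty on 5678.58.64 from Belova: +5%. Applied ad valorem rate: 12.5% + 5% = 17.5%.
Duty = $356,572.51 × 17.5% = $62,400.19.
Line 2 (9553.73.46, Tyria, 2,801 kg, $326,736.65):
Base rate for 9553.73.46 is $7.32/kg.
Origin Tyria qualifies under the Belos–Tyria agreement and 9553.73.46 is covered: preferential rate Free applies instead.
Duty = $326,736.65 × 0% = $0.00.
Line 3 (7323.22.69, Tyria, 3,295 kg, $443,309.30):
Base rate for 7323.22.69 is 4.5%.
Origin Tyria qualifies under the Belos–Tyria agreement and 7323.22.69 is covered: preferential rate 0.5% applies instead.
Duty = $443,309.30 × 0.5% = $2,216.55.
Total = $62,400.19 + $0.00 + $2,216.55 = $64,616.74.

$64,616.74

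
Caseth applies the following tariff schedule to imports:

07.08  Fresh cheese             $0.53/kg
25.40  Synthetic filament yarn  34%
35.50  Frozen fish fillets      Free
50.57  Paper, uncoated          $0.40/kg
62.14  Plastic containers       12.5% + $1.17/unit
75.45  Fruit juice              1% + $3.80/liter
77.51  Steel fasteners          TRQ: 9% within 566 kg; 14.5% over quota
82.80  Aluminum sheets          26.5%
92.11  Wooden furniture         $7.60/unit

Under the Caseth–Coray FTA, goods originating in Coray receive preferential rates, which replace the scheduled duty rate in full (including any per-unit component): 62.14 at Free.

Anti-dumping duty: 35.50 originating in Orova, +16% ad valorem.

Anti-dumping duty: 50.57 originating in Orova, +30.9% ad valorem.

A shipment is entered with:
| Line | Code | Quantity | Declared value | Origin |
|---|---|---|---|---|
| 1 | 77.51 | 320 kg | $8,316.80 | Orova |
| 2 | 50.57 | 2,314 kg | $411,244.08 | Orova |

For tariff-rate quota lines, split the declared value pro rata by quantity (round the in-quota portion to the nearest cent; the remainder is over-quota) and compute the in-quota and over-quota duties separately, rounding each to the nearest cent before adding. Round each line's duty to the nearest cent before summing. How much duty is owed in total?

$128,748.53

Line 1 (77.51, Orova, 320 kg, $8,316.80):
Code 77.51 is under a tariff-rate quota (threshold 566 kg). Quantity 320 kg is within the quota, so the in-quota rate 9% applies to the full value.
Duty = $8,316.80 × 9% = $748.51.
Line 2 (50.57, Orova, 2,314 kg, $411,244.08):
Base rate for 50.57 is $0.40/kg.
Additional duty on 50.57 from Orova: +30.9% ad valorem. Applied ad valorem rate = 30.9%.
Duty = $411,244.08 × 30.9% + 2,314 × $0.40 = $128,000.02.
Total = $748.51 + $128,000.02 = $128,748.53.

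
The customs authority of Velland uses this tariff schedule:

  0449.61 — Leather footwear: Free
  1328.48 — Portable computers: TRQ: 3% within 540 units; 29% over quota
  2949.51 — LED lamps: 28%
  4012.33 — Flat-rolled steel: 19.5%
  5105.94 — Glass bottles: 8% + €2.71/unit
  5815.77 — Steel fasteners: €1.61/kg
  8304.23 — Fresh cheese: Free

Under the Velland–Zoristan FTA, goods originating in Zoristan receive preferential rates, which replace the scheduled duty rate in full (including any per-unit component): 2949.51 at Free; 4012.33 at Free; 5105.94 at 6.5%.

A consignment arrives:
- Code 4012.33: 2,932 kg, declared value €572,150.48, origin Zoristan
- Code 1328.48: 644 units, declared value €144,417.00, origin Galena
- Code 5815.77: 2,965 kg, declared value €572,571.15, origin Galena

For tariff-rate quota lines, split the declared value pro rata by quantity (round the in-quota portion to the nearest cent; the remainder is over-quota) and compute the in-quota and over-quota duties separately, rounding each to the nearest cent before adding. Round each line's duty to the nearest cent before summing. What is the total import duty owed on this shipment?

€15,169.88

Line 1 (4012.33, Zoristan, 2,932 kg, €572,150.48):
Base rate for 4012.33 is 19.5%.
Origin Zoristan qualifies under the Velland–Zoristan agreement and 4012.33 is covered: preferential rate Free applies instead.
Duty = €572,150.48 × 0% = €0.00.
Line 2 (1328.48, Galena, 644 units, €144,417.00):
Code 1328.48 is under a tariff-rate quota (threshold 540 units). In-quota: 540 units at 3%; over-quota: 104 units at 29%.
Pro-rata value split: in-quota = €144,417.00 × 540/644 = €121,095.00; over-quota = €144,417.00 − €121,095.00 = €23,322.00.
In-quota duty = €121,095.00 × 3% = €3,632.85. Over-quota duty = €23,322.00 × 29% = €6,763.38.
Line duty = €3,632.85 + €6,763.38 = €10,396.23.
Line 3 (5815.77, Galena, 2,965 kg, €572,571.15):
Base rate for 5815.77 is €1.61/kg.
Duty = 2,965 × €1.61 = €4,773.65.
Total = €0.00 + €10,396.23 + €4,773.65 = €15,169.88.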